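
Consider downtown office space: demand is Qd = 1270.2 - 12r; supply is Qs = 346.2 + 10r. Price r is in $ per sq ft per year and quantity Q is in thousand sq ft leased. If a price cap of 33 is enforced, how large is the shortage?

Shortage = 198

At r = 33: Qd = 874.2 and Qs = 676.2.
Shortage = Qd - Qs = 874.2 - 676.2 = 198.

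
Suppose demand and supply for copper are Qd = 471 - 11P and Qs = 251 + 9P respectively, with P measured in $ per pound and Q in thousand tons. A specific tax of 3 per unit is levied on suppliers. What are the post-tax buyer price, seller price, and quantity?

P_b = 12.35, P_s = 9.35, Q = 335.15

The tax drives a wedge P_b - P_s = 3. Substituting P_s = P_b - 3 into supply: Qs = 224 + 9P_b.
Market clearing requires 471 - 11P_b = 224 + 9P_b; hence 247 = 20P_b and P_b = 12.35.
So P_s = 9.35 and the quantity traded is Q = 471 - 11(12.35) = 335.15.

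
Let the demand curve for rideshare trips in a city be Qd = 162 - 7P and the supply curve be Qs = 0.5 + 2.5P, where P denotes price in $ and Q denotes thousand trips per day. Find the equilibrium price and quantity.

At equilibrium Qd = Qs, so 162 - 7P = 0.5 + 2.5P; collecting terms, 161.5 = 9.5P and P* = 17.
From the demand curve, Q* = 162 - 7(17) = 43.

P* = 17, Q* = 43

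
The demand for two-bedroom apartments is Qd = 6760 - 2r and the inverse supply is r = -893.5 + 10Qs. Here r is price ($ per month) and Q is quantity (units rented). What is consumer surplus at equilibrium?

Consumer surplus = 41412.25

In direct form, Qs = 89.35 + 0.1r.
Equating demand and supply, 6760 - 2r = 89.35 + 0.1r gives 2.1r = 6670.65, so r* = 3176.5.
Substitute back: Q* = 6760 - 2(3176.5) = 407.
Demand choke price (Qd = 0): r = 6760/2 = 3380. Consumer surplus = ½ × (3380 - 3176.5) × 407 = 41412.25.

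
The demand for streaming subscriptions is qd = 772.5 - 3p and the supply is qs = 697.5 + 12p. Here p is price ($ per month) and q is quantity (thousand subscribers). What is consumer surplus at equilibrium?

Consumer surplus = 95634.375

Equating demand and supply, 772.5 - 3p = 697.5 + 12p gives 15p = 75, so p* = 5.
Plugging p* into demand: q* = 772.5 - 3(5) = 757.5.
Demand choke price (qd = 0): p = 772.5/3 = 257.5. Consumer surplus = ½ × (257.5 - 5) × 757.5 = 95634.375.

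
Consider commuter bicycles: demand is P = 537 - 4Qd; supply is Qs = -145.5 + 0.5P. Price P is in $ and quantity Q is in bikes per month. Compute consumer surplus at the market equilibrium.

Consumer surplus = 3362

Solving each curve for Q: Qd = 134.25 - 0.25P.
The market clears where 134.25 - 0.25P = -145.5 + 0.5P. Rearranging, 0.75P = 279.75, hence P* = 373.
From the demand curve, Q* = 134.25 - 0.25(373) = 41.
Demand choke price (Qd = 0): P = 134.25/0.25 = 537. Consumer surplus = ½ × (537 - 373) × 41 = 3362.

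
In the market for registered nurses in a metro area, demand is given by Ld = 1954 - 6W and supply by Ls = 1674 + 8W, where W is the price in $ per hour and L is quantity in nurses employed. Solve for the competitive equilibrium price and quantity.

W* = 20, L* = 1834

Equating demand and supply, 1954 - 6W = 1674 + 8W gives 14W = 280, so W* = 20.
Substitute back: L* = 1954 - 6(20) = 1834.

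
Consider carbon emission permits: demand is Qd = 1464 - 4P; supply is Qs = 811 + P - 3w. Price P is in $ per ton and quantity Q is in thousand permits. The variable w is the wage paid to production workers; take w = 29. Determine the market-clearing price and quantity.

With w = 29, supply is Qs = 724 + P.
Set Qd = Qs: 1464 - 4P = 724 + P, so 740 = 5P and P* = 148.
Plugging P* into demand: Q* = 1464 - 4(148) = 872.

P* = 148, Q* = 872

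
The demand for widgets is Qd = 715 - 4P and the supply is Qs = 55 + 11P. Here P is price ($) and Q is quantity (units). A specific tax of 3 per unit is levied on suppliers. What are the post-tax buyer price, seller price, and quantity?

P_b = 46.2, P_s = 43.2, Q = 530.2

Suppliers keep P_s = P_b - 3 per unit, so supply in terms of the buyer price is Qs = 22 + 11P_b.
Market clearing requires 715 - 4P_b = 22 + 11P_b; hence 693 = 15P_b and P_b = 46.2.
Then P_s = 46.2 - 3 = 43.2 and Q = 715 - 4(46.2) = 530.2.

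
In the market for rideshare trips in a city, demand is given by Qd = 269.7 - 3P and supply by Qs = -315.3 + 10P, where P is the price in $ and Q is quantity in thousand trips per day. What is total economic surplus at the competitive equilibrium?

Equating demand and supply, 269.7 - 3P = -315.3 + 10P gives 13P = 585, so P* = 45.
From the demand curve, Q* = 269.7 - 3(45) = 134.7.
Demand choke price = 89.9; supply choke price = 31.53. CS = ½(89.9 - 45)(134.7) = 3024.015; PS = ½(45 - 31.53)(134.7) = 907.2045. Total surplus = 3931.2195.

Total surplus = 3931.2195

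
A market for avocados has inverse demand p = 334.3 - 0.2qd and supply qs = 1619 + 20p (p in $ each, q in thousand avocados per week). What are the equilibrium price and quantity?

p* = 2.1, q* = 1661

Rewriting in direct form: qd = 1671.5 - 5p.
At equilibrium qd = qs, so 1671.5 - 5p = 1619 + 20p; collecting terms, 52.5 = 25p and p* = 2.1.
Plugging p* into demand: q* = 1671.5 - 5(2.1) = 1661.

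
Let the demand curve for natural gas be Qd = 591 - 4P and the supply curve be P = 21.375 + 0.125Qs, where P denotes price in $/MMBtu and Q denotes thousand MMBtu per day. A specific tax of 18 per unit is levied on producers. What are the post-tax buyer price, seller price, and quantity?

P_b = 75.5, P_s = 57.5, Q = 289

In direct form, Qs = -171 + 8P.
Producers keep P_s = P_b - 18 per unit, so supply in terms of the buyer price is Qs = -315 + 8P_b.
Market clearing requires 591 - 4P_b = -315 + 8P_b; hence 906 = 12P_b and P_b = 75.5.
So P_s = 57.5 and the quantity traded is Q = 591 - 4(75.5) = 289.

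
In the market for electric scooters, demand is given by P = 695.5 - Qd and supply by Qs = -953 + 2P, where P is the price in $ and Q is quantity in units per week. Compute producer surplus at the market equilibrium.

Rewriting in direct form: Qd = 695.5 - P.
At equilibrium Qd = Qs, so 695.5 - P = -953 + 2P; collecting terms, 1648.5 = 3P and P* = 549.5.
Then Q* = 695.5 - 549.5 = 146.
Supply choke price (Qs = 0): P = 476.5. Producer surplus = ½ × (549.5 - 476.5) × 146 = 5329.

Producer surplus = 5329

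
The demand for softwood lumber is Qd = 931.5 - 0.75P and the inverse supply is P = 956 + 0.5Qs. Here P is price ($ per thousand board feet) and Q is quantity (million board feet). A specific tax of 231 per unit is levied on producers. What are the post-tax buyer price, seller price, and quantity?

P_b = 1202, P_s = 971, Q = 30

Solving each curve for Q: Qs = -1912 + 2P.
With a tax of 231 on producers, they supply based on the net price P_s = P_b - 231, so Qs = -2374 + 2P_b.
Market clearing requires 931.5 - 0.75P_b = -2374 + 2P_b; hence 3305.5 = 2.75P_b and P_b = 1202.
So P_s = 971 and the quantity traded is Q = 931.5 - 0.75(1202) = 30.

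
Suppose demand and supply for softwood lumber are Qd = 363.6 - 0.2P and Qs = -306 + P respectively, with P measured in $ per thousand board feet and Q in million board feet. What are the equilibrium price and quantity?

P* = 558, Q* = 252

The market clears where 363.6 - 0.2P = -306 + P. Rearranging, 1.2P = 669.6, hence P* = 558.
Then Q* = 363.6 - 0.2(558) = 252.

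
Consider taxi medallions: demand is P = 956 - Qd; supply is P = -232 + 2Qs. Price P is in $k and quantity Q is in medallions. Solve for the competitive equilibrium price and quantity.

Rewriting in direct form: Qd = 956 - P and Qs = 116 + 0.5P.
The market clears where 956 - P = 116 + 0.5P. Rearranging, 1.5P = 840, hence P* = 560.
Plugging P* into demand: Q* = 956 - 560 = 396.

P* = 560, Q* = 396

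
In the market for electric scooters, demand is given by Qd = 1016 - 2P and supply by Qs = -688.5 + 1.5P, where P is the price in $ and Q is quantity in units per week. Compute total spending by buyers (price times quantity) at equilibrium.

Set Qd = Qs: 1016 - 2P = -688.5 + 1.5P, so 1704.5 = 3.5P and P* = 487.
Substitute back: Q* = 1016 - 2(487) = 42.
Total spending by buyers = P* × Q* = 487 × 42 = 20454.

Total spending by buyers = 20454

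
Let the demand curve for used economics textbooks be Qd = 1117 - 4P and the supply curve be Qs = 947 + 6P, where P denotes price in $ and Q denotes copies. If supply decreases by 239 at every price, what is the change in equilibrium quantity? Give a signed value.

Set Qd = Qs: 1117 - 4P = 947 + 6P, so 170 = 10P and P* = 17.
From the demand curve, Q* = 1117 - 4(17) = 1049.
After the shift, supply is Qs = 708 + 6P.
New equilibrium: 409 = 10P, so P = 40.9 and Q = 953.4.
ΔQ = 953.4 - 1049 = -95.6.

ΔQ = -95.6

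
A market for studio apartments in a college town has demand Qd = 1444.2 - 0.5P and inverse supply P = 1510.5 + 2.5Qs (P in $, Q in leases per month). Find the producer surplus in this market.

Producer surplus = 117198.05

In direct form, Qs = -604.2 + 0.4P.
Set Qd = Qs: 1444.2 - 0.5P = -604.2 + 0.4P, so 2048.4 = 0.9P and P* = 2276.
From the demand curve, Q* = 1444.2 - 0.5(2276) = 306.2.
Supply choke price (Qs = 0): P = 1510.5. Producer surplus = ½ × (2276 - 1510.5) × 306.2 = 117198.05.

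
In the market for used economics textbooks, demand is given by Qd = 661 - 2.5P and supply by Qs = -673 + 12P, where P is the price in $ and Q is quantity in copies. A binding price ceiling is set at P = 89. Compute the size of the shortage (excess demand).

At P = 89: Qd = 438.5 and Qs = 395.
Shortage = Qd - Qs = 438.5 - 395 = 43.5.

Shortage = 43.5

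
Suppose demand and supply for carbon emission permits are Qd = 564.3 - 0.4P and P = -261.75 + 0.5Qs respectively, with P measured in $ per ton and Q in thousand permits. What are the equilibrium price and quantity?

P* = 17, Q* = 557.5

Solving each curve for Q: Qs = 523.5 + 2P.
The market clears where 564.3 - 0.4P = 523.5 + 2P. Rearranging, 2.4P = 40.8, hence P* = 17.
Substitute back: Q* = 564.3 - 0.4(17) = 557.5.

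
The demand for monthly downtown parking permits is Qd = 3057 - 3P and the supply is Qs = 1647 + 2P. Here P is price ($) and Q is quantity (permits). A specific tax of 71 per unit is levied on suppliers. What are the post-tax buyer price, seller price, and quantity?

Suppliers keep P_s = P_b - 71 per unit, so supply in terms of the buyer price is Qs = 1505 + 2P_b.
Market clearing requires 3057 - 3P_b = 1505 + 2P_b; hence 1552 = 5P_b and P_b = 310.4.
Then P_s = 310.4 - 71 = 239.4 and Q = 3057 - 3(310.4) = 2125.8.

P_b = 310.4, P_s = 239.4, Q = 2125.8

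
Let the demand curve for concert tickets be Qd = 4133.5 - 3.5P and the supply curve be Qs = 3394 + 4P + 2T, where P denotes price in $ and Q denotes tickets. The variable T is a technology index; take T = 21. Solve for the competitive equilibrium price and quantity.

With T = 21, supply is Qs = 3436 + 4P.
Equating demand and supply, 4133.5 - 3.5P = 3436 + 4P gives 7.5P = 697.5, so P* = 93.
Substitute back: Q* = 4133.5 - 3.5(93) = 3808.

P* = 93, Q* = 3808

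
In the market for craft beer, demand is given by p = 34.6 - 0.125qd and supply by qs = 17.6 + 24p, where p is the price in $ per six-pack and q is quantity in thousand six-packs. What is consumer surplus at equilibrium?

Consumer surplus = 2809

In direct form, qd = 276.8 - 8p.
At equilibrium qd = qs, so 276.8 - 8p = 17.6 + 24p; collecting terms, 259.2 = 32p and p* = 8.1.
Then q* = 276.8 - 8(8.1) = 212.
Demand choke price (qd = 0): p = 276.8/8 = 34.6. Consumer surplus = ½ × (34.6 - 8.1) × 212 = 2809.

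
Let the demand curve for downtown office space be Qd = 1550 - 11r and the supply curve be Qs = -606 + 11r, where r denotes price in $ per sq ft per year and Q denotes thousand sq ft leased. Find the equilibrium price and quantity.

Set Qd = Qs: 1550 - 11r = -606 + 11r, so 2156 = 22r and r* = 98.
From the demand curve, Q* = 1550 - 11(98) = 472.

r* = 98, Q* = 472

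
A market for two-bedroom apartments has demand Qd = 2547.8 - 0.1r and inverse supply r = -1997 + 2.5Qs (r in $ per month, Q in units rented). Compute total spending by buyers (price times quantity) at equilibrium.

Total spending by buyers = 7688604

In direct form, Qs = 798.8 + 0.4r.
The market clears where 2547.8 - 0.1r = 798.8 + 0.4r. Rearranging, 0.5r = 1749, hence r* = 3498.
From the demand curve, Q* = 2547.8 - 0.1(3498) = 2198.
Total spending by buyers = r* × Q* = 3498 × 2198 = 7688604.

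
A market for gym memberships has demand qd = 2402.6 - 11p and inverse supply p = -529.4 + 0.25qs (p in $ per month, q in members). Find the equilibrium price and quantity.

In direct form, qs = 2117.6 + 4p.
Equating demand and supply, 2402.6 - 11p = 2117.6 + 4p gives 15p = 285, so p* = 19.
From the demand curve, q* = 2402.6 - 11(19) = 2193.6.

p* = 19, q* = 2193.6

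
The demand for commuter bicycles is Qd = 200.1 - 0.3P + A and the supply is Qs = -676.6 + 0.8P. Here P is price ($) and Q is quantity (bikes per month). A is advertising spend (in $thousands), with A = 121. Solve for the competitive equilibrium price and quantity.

P* = 907, Q* = 49

With A = 121, demand is Qd = 321.1 - 0.3P.
Equating demand and supply, 321.1 - 0.3P = -676.6 + 0.8P gives 1.1P = 997.7, so P* = 907.
Plugging P* into demand: Q* = 321.1 - 0.3(907) = 49.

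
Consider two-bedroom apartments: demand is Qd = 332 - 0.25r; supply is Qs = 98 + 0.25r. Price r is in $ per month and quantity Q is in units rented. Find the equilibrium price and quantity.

At equilibrium Qd = Qs, so 332 - 0.25r = 98 + 0.25r; collecting terms, 234 = 0.5r and r* = 468.
Substitute back: Q* = 332 - 0.25(468) = 215.

r* = 468, Q* = 215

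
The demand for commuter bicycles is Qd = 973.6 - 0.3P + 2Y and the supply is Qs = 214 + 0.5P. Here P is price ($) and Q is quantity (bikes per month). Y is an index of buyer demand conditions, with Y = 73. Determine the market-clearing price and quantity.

P* = 1132, Q* = 780

With Y = 73, demand is Qd = 1119.6 - 0.3P.
The market clears where 1119.6 - 0.3P = 214 + 0.5P. Rearranging, 0.8P = 905.6, hence P* = 1132.
Plugging P* into demand: Q* = 1119.6 - 0.3(1132) = 780.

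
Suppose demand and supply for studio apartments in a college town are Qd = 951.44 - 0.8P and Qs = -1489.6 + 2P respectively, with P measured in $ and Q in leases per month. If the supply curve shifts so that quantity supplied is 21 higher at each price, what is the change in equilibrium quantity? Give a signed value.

ΔQ = 6

Set Qd = Qs: 951.44 - 0.8P = -1489.6 + 2P, so 2441.04 = 2.8P and P* = 871.8.
Substitute back: Q* = 951.44 - 0.8(871.8) = 254.
After the shift, supply is Qs = -1468.6 + 2P.
The new intersection has 2420.04 = 2.8P, i.e. P = 864.3, Q = 260.
ΔQ = 260 - 254 = 6.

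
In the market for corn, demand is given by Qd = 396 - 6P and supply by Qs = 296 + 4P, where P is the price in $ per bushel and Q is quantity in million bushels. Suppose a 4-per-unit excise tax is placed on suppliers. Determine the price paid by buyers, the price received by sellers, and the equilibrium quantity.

P_b = 11.6, P_s = 7.6, Q = 326.4

Suppliers keep P_s = P_b - 4 per unit, so supply in terms of the buyer price is Qs = 280 + 4P_b.
Market clearing requires 396 - 6P_b = 280 + 4P_b; hence 116 = 10P_b and P_b = 11.6.
So P_s = 7.6 and the quantity traded is Q = 396 - 6(11.6) = 326.4.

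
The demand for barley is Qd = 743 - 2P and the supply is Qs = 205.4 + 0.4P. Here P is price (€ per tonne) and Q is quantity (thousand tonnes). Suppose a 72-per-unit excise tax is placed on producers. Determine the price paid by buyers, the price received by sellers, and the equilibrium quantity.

With a tax of 72 on producers, they supply based on the net price P_s = P_b - 72, so Qs = 176.6 + 0.4P_b.
Equate demand and the shifted supply: 743 - 2P_b = 176.6 + 0.4P_b, giving 2.4P_b = 566.4, so P_b = 236.
So P_s = 164 and the quantity traded is Q = 743 - 2(236) = 271.

P_b = 236, P_s = 164, Q = 271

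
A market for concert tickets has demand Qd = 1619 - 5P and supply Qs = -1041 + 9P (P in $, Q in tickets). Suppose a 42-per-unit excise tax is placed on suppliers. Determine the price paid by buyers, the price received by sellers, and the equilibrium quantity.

With a tax of 42 on suppliers, they supply based on the net price P_s = P_b - 42, so Qs = -1419 + 9P_b.
Set Qd = Qs: 1619 - 5P_b = -1419 + 9P_b, so 3038 = 14P_b and P_b = 217.
So P_s = 175 and the quantity traded is Q = 1619 - 5(217) = 534.

P_b = 217, P_s = 175, Q = 534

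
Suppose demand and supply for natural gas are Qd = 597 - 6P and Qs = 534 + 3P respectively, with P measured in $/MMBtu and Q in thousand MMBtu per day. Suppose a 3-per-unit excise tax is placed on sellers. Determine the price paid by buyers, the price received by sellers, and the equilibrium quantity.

P_b = 8, P_s = 5, Q = 549

Sellers keep P_s = P_b - 3 per unit, so supply in terms of the buyer price is Qs = 525 + 3P_b.
Set Qd = Qs: 597 - 6P_b = 525 + 3P_b, so 72 = 9P_b and P_b = 8.
Then P_s = 8 - 3 = 5 and Q = 597 - 6(8) = 549.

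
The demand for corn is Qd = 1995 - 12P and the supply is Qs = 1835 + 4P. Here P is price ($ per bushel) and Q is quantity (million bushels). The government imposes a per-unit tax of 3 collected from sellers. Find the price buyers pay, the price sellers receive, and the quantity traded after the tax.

The tax drives a wedge P_b - P_s = 3. Substituting P_s = P_b - 3 into supply: Qs = 1823 + 4P_b.
Set Qd = Qs: 1995 - 12P_b = 1823 + 4P_b, so 172 = 16P_b and P_b = 10.75.
So P_s = 7.75 and the quantity traded is Q = 1995 - 12(10.75) = 1866.

P_b = 10.75, P_s = 7.75, Q = 1866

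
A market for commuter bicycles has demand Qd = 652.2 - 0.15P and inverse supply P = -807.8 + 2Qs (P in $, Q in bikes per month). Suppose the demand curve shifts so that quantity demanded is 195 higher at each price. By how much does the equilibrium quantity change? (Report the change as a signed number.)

ΔQ = 150

In direct form, Qs = 403.9 + 0.5P.
Equating demand and supply, 652.2 - 0.15P = 403.9 + 0.5P gives 0.65P = 248.3, so P* = 382.
Then Q* = 652.2 - 0.15(382) = 594.9.
After the shift, demand is Qd = 847.2 - 0.15P.
The new intersection has 443.3 = 0.65P, i.e. P = 682, Q = 744.9.
ΔQ = 744.9 - 594.9 = 150.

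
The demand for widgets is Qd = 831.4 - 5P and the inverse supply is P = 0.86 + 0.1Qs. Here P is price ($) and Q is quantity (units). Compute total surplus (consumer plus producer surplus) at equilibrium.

Total surplus = 45606.294

Solving each curve for Q: Qs = -8.6 + 10P.
Set Qd = Qs: 831.4 - 5P = -8.6 + 10P, so 840 = 15P and P* = 56.
Substitute back: Q* = 831.4 - 5(56) = 551.4.
Demand choke price = 166.28; supply choke price = 0.86. CS = ½(166.28 - 56)(551.4) = 30404.196; PS = ½(56 - 0.86)(551.4) = 15202.098. Total surplus = 45606.294.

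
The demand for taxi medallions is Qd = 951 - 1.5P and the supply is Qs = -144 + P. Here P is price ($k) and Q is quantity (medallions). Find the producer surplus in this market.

The market clears where 951 - 1.5P = -144 + P. Rearranging, 2.5P = 1095, hence P* = 438.
Then Q* = 951 - 1.5(438) = 294.
Supply choke price (Qs = 0): P = 144. Producer surplus = ½ × (438 - 144) × 294 = 43218.

Producer surplus = 43218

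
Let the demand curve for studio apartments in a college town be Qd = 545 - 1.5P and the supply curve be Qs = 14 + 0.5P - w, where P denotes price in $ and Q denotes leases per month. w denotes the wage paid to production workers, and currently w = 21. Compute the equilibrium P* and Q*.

With w = 21, supply is Qs = -7 + 0.5P.
Set Qd = Qs: 545 - 1.5P = -7 + 0.5P, so 552 = 2P and P* = 276.
From the demand curve, Q* = 545 - 1.5(276) = 131.

P* = 276, Q* = 131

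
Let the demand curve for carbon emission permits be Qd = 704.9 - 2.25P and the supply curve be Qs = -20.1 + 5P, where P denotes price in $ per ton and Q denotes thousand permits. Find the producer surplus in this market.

Producer surplus = 23030.401

Set Qd = Qs: 704.9 - 2.25P = -20.1 + 5P, so 725 = 7.25P and P* = 100.
From the demand curve, Q* = 704.9 - 2.25(100) = 479.9.
Supply choke price (Qs = 0): P = 4.02. Producer surplus = ½ × (100 - 4.02) × 479.9 = 23030.401.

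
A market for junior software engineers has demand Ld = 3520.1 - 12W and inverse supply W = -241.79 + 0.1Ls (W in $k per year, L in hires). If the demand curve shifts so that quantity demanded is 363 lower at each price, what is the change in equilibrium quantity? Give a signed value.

Rewriting in direct form: Ls = 2417.9 + 10W.
Equating demand and supply, 3520.1 - 12W = 2417.9 + 10W gives 22W = 1102.2, so W* = 50.1.
Substitute back: L* = 3520.1 - 12(50.1) = 2918.9.
After the shift, demand is Ld = 3157.1 - 12W.
The new intersection has 739.2 = 22W, i.e. W = 33.6, L = 2753.9.
ΔL = 2753.9 - 2918.9 = -165.

ΔL = -165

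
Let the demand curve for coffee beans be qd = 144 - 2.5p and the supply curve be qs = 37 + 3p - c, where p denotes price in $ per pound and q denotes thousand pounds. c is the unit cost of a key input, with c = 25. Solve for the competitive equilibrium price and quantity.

p* = 24, q* = 84

With c = 25, supply is qs = 12 + 3p.
The market clears where 144 - 2.5p = 12 + 3p. Rearranging, 5.5p = 132, hence p* = 24.
Then q* = 144 - 2.5(24) = 84.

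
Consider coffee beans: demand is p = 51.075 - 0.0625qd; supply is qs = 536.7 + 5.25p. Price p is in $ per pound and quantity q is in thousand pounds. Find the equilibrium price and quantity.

p* = 13.2, q* = 606

In direct form, qd = 817.2 - 16p.
At equilibrium qd = qs, so 817.2 - 16p = 536.7 + 5.25p; collecting terms, 280.5 = 21.25p and p* = 13.2.
Then q* = 817.2 - 16(13.2) = 606.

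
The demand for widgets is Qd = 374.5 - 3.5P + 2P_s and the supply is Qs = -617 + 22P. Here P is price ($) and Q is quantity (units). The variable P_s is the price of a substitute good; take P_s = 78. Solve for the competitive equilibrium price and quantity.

With P_s = 78, demand is Qd = 530.5 - 3.5P.
Equating demand and supply, 530.5 - 3.5P = -617 + 22P gives 25.5P = 1147.5, so P* = 45.
Substitute back: Q* = 530.5 - 3.5(45) = 373.

P* = 45, Q* = 373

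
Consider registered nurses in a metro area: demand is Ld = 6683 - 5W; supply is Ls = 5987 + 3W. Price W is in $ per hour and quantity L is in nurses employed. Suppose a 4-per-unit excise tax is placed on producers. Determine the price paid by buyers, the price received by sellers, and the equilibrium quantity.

W_b = 88.5, W_s = 84.5, L = 6240.5

Producers keep W_s = W_b - 4 per unit, so supply in terms of the buyer price is Ls = 5975 + 3W_b.
Market clearing requires 6683 - 5W_b = 5975 + 3W_b; hence 708 = 8W_b and W_b = 88.5.
So W_s = 84.5 and the quantity traded is L = 6683 - 5(88.5) = 6240.5.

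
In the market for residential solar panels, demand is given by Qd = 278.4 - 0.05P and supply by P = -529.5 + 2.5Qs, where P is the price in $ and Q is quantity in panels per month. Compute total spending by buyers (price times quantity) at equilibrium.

Solving each curve for Q: Qs = 211.8 + 0.4P.
At equilibrium Qd = Qs, so 278.4 - 0.05P = 211.8 + 0.4P; collecting terms, 66.6 = 0.45P and P* = 148.
Then Q* = 278.4 - 0.05(148) = 271.
Total spending by buyers = P* × Q* = 148 × 271 = 40108.

Total spending by buyers = 40108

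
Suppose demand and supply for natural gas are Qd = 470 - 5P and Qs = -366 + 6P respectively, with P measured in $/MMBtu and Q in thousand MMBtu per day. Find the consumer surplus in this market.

At equilibrium Qd = Qs, so 470 - 5P = -366 + 6P; collecting terms, 836 = 11P and P* = 76.
Plugging P* into demand: Q* = 470 - 5(76) = 90.
Demand choke price (Qd = 0): P = 470/5 = 94. Consumer surplus = ½ × (94 - 76) × 90 = 810.

Consumer surplus = 810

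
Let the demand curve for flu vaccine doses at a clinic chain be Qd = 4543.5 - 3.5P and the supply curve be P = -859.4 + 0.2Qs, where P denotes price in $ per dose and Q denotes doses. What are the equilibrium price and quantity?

P* = 29, Q* = 4442

In direct form, Qs = 4297 + 5P.
Set Qd = Qs: 4543.5 - 3.5P = 4297 + 5P, so 246.5 = 8.5P and P* = 29.
Substitute back: Q* = 4543.5 - 3.5(29) = 4442.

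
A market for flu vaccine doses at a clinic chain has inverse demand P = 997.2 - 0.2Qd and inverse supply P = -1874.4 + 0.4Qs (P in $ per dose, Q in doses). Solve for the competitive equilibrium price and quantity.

Rewriting in direct form: Qd = 4986 - 5P and Qs = 4686 + 2.5P.
Set Qd = Qs: 4986 - 5P = 4686 + 2.5P, so 300 = 7.5P and P* = 40.
Substitute back: Q* = 4986 - 5(40) = 4786.

P* = 40, Q* = 4786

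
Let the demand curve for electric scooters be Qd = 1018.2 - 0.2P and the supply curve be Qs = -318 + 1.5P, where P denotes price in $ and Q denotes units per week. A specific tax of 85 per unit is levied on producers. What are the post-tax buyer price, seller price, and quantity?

Producers keep P_s = P_b - 85 per unit, so supply in terms of the buyer price is Qs = -445.5 + 1.5P_b.
Equate demand and the shifted supply: 1018.2 - 0.2P_b = -445.5 + 1.5P_b, giving 1.7P_b = 1463.7, so P_b = 861.
So P_s = 776 and the quantity traded is Q = 1018.2 - 0.2(861) = 846.

P_b = 861, P_s = 776, Q = 846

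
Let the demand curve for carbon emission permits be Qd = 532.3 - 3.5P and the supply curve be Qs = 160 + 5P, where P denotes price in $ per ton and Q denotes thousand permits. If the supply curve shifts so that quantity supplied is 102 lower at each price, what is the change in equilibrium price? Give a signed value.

ΔP = 12

Equating demand and supply, 532.3 - 3.5P = 160 + 5P gives 8.5P = 372.3, so P* = 43.8.
Plugging P* into demand: Q* = 532.3 - 3.5(43.8) = 379.
After the shift, supply is Qs = 58 + 5P.
The new intersection has 474.3 = 8.5P, i.e. P = 55.8, Q = 337.
ΔP = 55.8 - 43.8 = 12.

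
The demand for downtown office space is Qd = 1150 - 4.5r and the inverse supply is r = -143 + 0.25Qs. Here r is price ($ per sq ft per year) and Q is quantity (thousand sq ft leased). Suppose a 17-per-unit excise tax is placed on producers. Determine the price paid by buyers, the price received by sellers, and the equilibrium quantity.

Rewriting in direct form: Qs = 572 + 4r.
Producers keep r_s = r_b - 17 per unit, so supply in terms of the buyer price is Qs = 504 + 4r_b.
Market clearing requires 1150 - 4.5r_b = 504 + 4r_b; hence 646 = 8.5r_b and r_b = 76.
Then r_s = 76 - 17 = 59 and Q = 1150 - 4.5(76) = 808.

r_b = 76, r_s = 59, Q = 808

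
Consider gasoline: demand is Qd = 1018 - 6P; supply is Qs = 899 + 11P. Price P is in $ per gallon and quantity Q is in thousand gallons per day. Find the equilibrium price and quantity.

P* = 7, Q* = 976

The market clears where 1018 - 6P = 899 + 11P. Rearranging, 17P = 119, hence P* = 7.
Then Q* = 1018 - 6(7) = 976.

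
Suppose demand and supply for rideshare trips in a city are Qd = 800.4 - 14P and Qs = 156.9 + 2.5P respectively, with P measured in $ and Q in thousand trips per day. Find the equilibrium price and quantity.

P* = 39, Q* = 254.4

At equilibrium Qd = Qs, so 800.4 - 14P = 156.9 + 2.5P; collecting terms, 643.5 = 16.5P and P* = 39.
From the demand curve, Q* = 800.4 - 14(39) = 254.4.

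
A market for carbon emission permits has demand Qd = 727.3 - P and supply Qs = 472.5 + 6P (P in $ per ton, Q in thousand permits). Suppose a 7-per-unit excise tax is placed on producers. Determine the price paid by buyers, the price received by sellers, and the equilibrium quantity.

Producers keep P_s = P_b - 7 per unit, so supply in terms of the buyer price is Qs = 430.5 + 6P_b.
Set Qd = Qs: 727.3 - P_b = 430.5 + 6P_b, so 296.8 = 7P_b and P_b = 42.4.
Then P_s = 42.4 - 7 = 35.4 and Q = 727.3 - 42.4 = 684.9.

P_b = 42.4, P_s = 35.4, Q = 684.9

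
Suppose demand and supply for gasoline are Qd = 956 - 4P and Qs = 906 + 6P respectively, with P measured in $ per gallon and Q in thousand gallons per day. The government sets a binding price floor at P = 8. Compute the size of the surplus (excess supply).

Surplus = 30

At P = 8: Qd = 924 and Qs = 954.
Surplus = Qs - Qd = 954 - 924 = 30.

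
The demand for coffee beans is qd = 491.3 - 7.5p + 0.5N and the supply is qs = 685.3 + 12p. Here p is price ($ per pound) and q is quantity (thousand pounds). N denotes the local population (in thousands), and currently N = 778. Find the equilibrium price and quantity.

With N = 778, demand is qd = 880.3 - 7.5p.
At equilibrium qd = qs, so 880.3 - 7.5p = 685.3 + 12p; collecting terms, 195 = 19.5p and p* = 10.
From the demand curve, q* = 880.3 - 7.5(10) = 805.3.

p* = 10, q* = 805.3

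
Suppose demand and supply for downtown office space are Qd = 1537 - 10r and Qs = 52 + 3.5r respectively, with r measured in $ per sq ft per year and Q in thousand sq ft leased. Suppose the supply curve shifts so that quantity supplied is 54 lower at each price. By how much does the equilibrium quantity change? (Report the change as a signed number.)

ΔQ = -40

Set Qd = Qs: 1537 - 10r = 52 + 3.5r, so 1485 = 13.5r and r* = 110.
Substitute back: Q* = 1537 - 10(110) = 437.
After the shift, supply is Qs = -2 + 3.5r.
The new intersection has 1539 = 13.5r, i.e. r = 114, Q = 397.
ΔQ = 397 - 437 = -40.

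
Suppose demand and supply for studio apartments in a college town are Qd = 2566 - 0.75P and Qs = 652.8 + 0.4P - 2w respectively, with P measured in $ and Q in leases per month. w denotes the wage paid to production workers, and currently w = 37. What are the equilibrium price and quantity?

With w = 37, supply is Qs = 578.8 + 0.4P.
At equilibrium Qd = Qs, so 2566 - 0.75P = 578.8 + 0.4P; collecting terms, 1987.2 = 1.15P and P* = 1728.
From the demand curve, Q* = 2566 - 0.75(1728) = 1270.

P* = 1728, Q* = 1270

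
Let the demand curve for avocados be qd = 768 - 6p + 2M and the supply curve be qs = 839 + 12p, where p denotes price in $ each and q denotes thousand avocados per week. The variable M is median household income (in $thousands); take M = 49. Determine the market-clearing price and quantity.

With M = 49, demand is qd = 866 - 6p.
Set qd = qs: 866 - 6p = 839 + 12p, so 27 = 18p and p* = 1.5.
From the demand curve, q* = 866 - 6(1.5) = 857.

p* = 1.5, q* = 857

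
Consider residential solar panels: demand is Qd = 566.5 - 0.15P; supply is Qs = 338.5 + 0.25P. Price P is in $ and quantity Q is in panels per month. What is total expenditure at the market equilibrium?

Equating demand and supply, 566.5 - 0.15P = 338.5 + 0.25P gives 0.4P = 228, so P* = 570.
Plugging P* into demand: Q* = 566.5 - 0.15(570) = 481.
Total expenditure = P* × Q* = 570 × 481 = 274170.

Total expenditure = 274170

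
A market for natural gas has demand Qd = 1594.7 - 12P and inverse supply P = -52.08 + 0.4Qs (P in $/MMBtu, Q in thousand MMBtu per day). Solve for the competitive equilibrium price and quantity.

Rewriting in direct form: Qs = 130.2 + 2.5P.
At equilibrium Qd = Qs, so 1594.7 - 12P = 130.2 + 2.5P; collecting terms, 1464.5 = 14.5P and P* = 101.
Then Q* = 1594.7 - 12(101) = 382.7.

P* = 101, Q* = 382.7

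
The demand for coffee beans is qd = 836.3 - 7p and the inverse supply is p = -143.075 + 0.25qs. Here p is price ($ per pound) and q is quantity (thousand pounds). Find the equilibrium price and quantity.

p* = 24, q* = 668.3

In direct form, qs = 572.3 + 4p.
Set qd = qs: 836.3 - 7p = 572.3 + 4p, so 264 = 11p and p* = 24.
Plugging p* into demand: q* = 836.3 - 7(24) = 668.3.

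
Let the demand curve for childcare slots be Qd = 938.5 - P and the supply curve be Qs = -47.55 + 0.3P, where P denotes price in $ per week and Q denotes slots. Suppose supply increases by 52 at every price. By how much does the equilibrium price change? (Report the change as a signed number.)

ΔP = -40

At equilibrium Qd = Qs, so 938.5 - P = -47.55 + 0.3P; collecting terms, 986.05 = 1.3P and P* = 758.5.
From the demand curve, Q* = 938.5 - 758.5 = 180.
After the shift, supply is Qs = 4.45 + 0.3P.
The new intersection has 934.05 = 1.3P, i.e. P = 718.5, Q = 220.
ΔP = 718.5 - 758.5 = -40.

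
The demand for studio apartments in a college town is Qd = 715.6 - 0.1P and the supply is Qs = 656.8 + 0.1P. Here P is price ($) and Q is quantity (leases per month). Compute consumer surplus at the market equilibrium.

The market clears where 715.6 - 0.1P = 656.8 + 0.1P. Rearranging, 0.2P = 58.8, hence P* = 294.
From the demand curve, Q* = 715.6 - 0.1(294) = 686.2.
Demand choke price (Qd = 0): P = 715.6/0.1 = 7156. Consumer surplus = ½ × (7156 - 294) × 686.2 = 2354352.2.

Consumer surplus = 2354352.2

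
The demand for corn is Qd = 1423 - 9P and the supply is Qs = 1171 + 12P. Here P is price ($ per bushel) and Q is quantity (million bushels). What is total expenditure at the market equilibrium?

Total expenditure = 15780

At equilibrium Qd = Qs, so 1423 - 9P = 1171 + 12P; collecting terms, 252 = 21P and P* = 12.
From the demand curve, Q* = 1423 - 9(12) = 1315.
Total expenditure = P* × Q* = 12 × 1315 = 15780.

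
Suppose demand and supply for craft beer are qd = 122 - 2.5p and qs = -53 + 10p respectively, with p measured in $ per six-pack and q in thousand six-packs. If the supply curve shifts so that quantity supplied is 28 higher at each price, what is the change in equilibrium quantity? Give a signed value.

The market clears where 122 - 2.5p = -53 + 10p. Rearranging, 12.5p = 175, hence p* = 14.
Then q* = 122 - 2.5(14) = 87.
After the shift, supply is qs = -25 + 10p.
The new intersection has 147 = 12.5p, i.e. p = 11.76, q = 92.6.
Δq = 92.6 - 87 = 5.6.

Δq = 5.6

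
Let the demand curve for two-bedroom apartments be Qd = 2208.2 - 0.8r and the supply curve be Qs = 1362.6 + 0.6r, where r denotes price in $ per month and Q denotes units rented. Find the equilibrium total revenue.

At equilibrium Qd = Qs, so 2208.2 - 0.8r = 1362.6 + 0.6r; collecting terms, 845.6 = 1.4r and r* = 604.
Substitute back: Q* = 2208.2 - 0.8(604) = 1725.
Total revenue = r* × Q* = 604 × 1725 = 1041900.

Total revenue = 1041900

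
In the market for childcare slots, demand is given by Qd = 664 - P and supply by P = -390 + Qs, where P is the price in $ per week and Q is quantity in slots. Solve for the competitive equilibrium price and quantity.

Solving each curve for Q: Qs = 390 + P.
Set Qd = Qs: 664 - P = 390 + P, so 274 = 2P and P* = 137.
From the demand curve, Q* = 664 - 137 = 527.

P* = 137, Q* = 527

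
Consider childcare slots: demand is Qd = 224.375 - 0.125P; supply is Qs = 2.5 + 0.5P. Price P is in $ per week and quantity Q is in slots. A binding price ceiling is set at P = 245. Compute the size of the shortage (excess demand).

Shortage = 68.75

Evaluating both curves at the ceiling price 245 gives Qd = 193.75, Qs = 125.
Shortage = Qd - Qs = 193.75 - 125 = 68.75.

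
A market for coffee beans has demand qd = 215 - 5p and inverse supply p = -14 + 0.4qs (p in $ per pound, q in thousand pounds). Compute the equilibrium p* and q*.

p* = 24, q* = 95

In direct form, qs = 35 + 2.5p.
The market clears where 215 - 5p = 35 + 2.5p. Rearranging, 7.5p = 180, hence p* = 24.
From the demand curve, q* = 215 - 5(24) = 95.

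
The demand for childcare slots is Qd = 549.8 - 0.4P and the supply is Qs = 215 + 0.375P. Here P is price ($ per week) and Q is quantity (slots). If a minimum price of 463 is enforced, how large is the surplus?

Surplus = 24.025

Evaluating both curves at the floor price 463 gives Qd = 364.6, Qs = 388.625.
Surplus = Qs - Qd = 388.625 - 364.6 = 24.025.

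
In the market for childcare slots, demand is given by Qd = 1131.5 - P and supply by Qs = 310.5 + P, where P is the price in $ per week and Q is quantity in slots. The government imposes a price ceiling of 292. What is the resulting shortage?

Evaluating both curves at the ceiling price 292 gives Qd = 839.5, Qs = 602.5.
Shortage = Qd - Qs = 839.5 - 602.5 = 237.

Shortage = 237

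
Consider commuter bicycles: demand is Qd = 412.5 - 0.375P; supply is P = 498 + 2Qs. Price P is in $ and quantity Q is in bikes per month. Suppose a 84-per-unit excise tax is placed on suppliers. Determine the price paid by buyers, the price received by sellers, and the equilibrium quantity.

P_b = 804, P_s = 720, Q = 111

In direct form, Qs = -249 + 0.5P.
Suppliers keep P_s = P_b - 84 per unit, so supply in terms of the buyer price is Qs = -291 + 0.5P_b.
Market clearing requires 412.5 - 0.375P_b = -291 + 0.5P_b; hence 703.5 = 0.875P_b and P_b = 804.
Then P_s = 804 - 84 = 720 and Q = 412.5 - 0.375(804) = 111.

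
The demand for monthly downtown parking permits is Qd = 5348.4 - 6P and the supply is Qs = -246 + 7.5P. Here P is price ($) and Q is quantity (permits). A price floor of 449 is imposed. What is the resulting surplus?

At P = 449: Qd = 2654.4 and Qs = 3121.5.
Surplus = Qs - Qd = 3121.5 - 2654.4 = 467.1.

Surplus = 467.1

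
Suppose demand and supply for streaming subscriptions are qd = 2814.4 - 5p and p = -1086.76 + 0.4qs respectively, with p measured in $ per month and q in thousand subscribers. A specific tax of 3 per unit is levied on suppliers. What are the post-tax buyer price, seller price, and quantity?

In direct form, qs = 2716.9 + 2.5p.
With a tax of 3 on suppliers, they supply based on the net price p_s = p_b - 3, so qs = 2709.4 + 2.5p_b.
Set qd = qs: 2814.4 - 5p_b = 2709.4 + 2.5p_b, so 105 = 7.5p_b and p_b = 14.
Then p_s = 14 - 3 = 11 and q = 2814.4 - 5(14) = 2744.4.

p_b = 14, p_s = 11, q = 2744.4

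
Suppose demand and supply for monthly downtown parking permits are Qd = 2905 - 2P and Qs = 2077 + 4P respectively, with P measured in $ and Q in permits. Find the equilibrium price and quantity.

P* = 138, Q* = 2629

Set Qd = Qs: 2905 - 2P = 2077 + 4P, so 828 = 6P and P* = 138.
Plugging P* into demand: Q* = 2905 - 2(138) = 2629.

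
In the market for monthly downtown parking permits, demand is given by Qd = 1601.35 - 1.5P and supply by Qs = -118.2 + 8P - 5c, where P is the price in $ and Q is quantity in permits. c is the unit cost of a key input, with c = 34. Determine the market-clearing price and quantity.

P* = 198.9, Q* = 1303

With c = 34, supply is Qs = -288.2 + 8P.
At equilibrium Qd = Qs, so 1601.35 - 1.5P = -288.2 + 8P; collecting terms, 1889.55 = 9.5P and P* = 198.9.
Substitute back: Q* = 1601.35 - 1.5(198.9) = 1303.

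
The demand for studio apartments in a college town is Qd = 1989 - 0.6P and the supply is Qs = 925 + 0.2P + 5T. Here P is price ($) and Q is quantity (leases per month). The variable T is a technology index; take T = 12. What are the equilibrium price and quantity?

With T = 12, supply is Qs = 985 + 0.2P.
At equilibrium Qd = Qs, so 1989 - 0.6P = 985 + 0.2P; collecting terms, 1004 = 0.8P and P* = 1255.
Then Q* = 1989 - 0.6(1255) = 1236.

P* = 1255, Q* = 1236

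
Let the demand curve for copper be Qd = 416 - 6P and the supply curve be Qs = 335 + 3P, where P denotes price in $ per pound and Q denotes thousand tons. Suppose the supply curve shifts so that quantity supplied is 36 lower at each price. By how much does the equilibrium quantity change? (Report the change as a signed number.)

At equilibrium Qd = Qs, so 416 - 6P = 335 + 3P; collecting terms, 81 = 9P and P* = 9.
Plugging P* into demand: Q* = 416 - 6(9) = 362.
After the shift, supply is Qs = 299 + 3P.
The new intersection has 117 = 9P, i.e. P = 13, Q = 338.
ΔQ = 338 - 362 = -24.

ΔQ = -24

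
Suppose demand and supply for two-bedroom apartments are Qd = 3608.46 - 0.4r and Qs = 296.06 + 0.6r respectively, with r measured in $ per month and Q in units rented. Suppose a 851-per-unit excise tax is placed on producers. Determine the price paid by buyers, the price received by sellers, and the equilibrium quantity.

r_b = 3823, r_s = 2972, Q = 2079.26

Producers keep r_s = r_b - 851 per unit, so supply in terms of the buyer price is Qs = -214.54 + 0.6r_b.
Set Qd = Qs: 3608.46 - 0.4r_b = -214.54 + 0.6r_b, so 3823 = r_b and r_b = 3823.
So r_s = 2972 and the quantity traded is Q = 3608.46 - 0.4(3823) = 2079.26.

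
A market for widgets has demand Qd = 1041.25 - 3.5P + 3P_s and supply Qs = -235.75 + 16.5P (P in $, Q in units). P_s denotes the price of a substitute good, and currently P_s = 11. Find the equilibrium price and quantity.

With P_s = 11, demand is Qd = 1074.25 - 3.5P.
Set Qd = Qs: 1074.25 - 3.5P = -235.75 + 16.5P, so 1310 = 20P and P* = 65.5.
Then Q* = 1074.25 - 3.5(65.5) = 845.

P* = 65.5, Q* = 845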